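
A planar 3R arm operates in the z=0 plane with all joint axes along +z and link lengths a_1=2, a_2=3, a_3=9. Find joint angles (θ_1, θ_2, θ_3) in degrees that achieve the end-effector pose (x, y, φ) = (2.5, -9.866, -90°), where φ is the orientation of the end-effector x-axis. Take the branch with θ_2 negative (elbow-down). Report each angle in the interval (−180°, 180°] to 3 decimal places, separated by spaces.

wrist centre = target − a_3·(cos φ, sin φ) = (2.5000, -0.8660)
cos θ_2 = (7.0000−2²−3²)/(2·2·3) = -0.5000; θ_2 = -120.0002° (elbow-down)
β = atan2(-0.8660,2.5000) = -19.1061°; ψ = atan2(-2.5981,0.5000) = -79.1068°
θ_1 = β − ψ = 60.0007°
θ_3 = φ − θ_1 − θ_2 = -30.0005° (wrapped to (-180°,180°])

60.001 -120.000 -30.000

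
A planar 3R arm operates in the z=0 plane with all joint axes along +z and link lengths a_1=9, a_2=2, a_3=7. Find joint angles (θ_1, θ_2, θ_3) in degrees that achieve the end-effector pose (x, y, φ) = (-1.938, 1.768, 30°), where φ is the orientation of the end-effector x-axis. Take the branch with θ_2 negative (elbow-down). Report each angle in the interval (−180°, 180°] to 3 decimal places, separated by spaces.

-155.568 -119.995 -54.437

wrist centre = target − a_3·(cos φ, sin φ) = (-8.0002, -1.7320)
cos θ_2 = (67.0027−9²−2²)/(2·9·2) = -0.4999; θ_2 = -119.9951° (elbow-down)
β = atan2(-1.7320,-8.0002) = -167.7843°; ψ = atan2(-1.7321,8.0001) = -12.2167°
θ_1 = β − ψ = -155.5675°
θ_3 = φ − θ_1 − θ_2 = -54.4374° (wrapped to (-180°,180°])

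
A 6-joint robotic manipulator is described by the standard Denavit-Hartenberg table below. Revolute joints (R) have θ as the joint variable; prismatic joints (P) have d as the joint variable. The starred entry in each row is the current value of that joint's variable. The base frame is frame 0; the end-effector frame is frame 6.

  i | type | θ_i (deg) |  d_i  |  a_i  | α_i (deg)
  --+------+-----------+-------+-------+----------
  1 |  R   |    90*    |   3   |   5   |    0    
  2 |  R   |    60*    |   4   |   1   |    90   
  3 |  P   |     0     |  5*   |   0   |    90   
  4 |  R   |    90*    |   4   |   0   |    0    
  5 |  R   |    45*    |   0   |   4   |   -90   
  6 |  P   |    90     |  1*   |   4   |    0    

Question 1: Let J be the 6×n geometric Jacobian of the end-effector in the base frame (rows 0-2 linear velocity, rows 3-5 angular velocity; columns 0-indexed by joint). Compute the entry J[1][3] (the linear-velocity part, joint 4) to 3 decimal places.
axis z_3 = (0.0000,0.0000,-1.0000); lever o_n−o_3 = (4.1225,0.0694,0.0000)
cross product → J_v[:, 3] = (0.0694,-4.1225,-0.0000)
J_ω[:, 3] = z_3
entry J[1][3] = -4.1225

-4.123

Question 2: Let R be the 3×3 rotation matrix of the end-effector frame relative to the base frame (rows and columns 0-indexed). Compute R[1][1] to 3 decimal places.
End-effector y-axis (col 1 of R) = (-0.9659,-0.2588,-0.0000)
R[1][1] = -0.2588

-0.259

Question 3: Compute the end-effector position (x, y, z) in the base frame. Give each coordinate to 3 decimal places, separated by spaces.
5.756 9.899 7.000

after link 1: o_1 = (0.0000, 5.0000, 3.0000)
after link 2: o_2 = (-0.8660, 5.5000, 7.0000)
after link 3: o_3 = (1.6340, 9.8301, 7.0000)
after link 4: o_4 = (1.6340, 9.8301, 3.0000)
after link 5: o_5 = (5.4977, 10.8654, 3.0000)
after link 6: o_6 = (5.7565, 9.8995, 7.0000)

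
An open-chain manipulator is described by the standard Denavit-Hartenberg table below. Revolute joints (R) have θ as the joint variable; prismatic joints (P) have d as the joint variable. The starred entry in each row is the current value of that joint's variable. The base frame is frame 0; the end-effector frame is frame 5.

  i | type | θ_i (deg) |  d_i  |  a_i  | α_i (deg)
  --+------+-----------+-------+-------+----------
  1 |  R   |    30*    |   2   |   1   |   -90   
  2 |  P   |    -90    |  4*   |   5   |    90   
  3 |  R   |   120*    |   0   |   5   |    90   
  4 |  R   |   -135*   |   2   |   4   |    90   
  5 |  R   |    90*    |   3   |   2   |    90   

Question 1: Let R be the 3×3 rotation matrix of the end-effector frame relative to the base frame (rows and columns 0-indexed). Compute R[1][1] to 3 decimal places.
-0.884

End-effector y-axis (col 1 of R) = (-0.3062,-0.8839,0.3536)
R[1][1] = -0.8839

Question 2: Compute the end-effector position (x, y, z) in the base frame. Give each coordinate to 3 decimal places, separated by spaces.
after link 1: o_1 = (0.8660, 0.5000, 2.0000)
after link 2: o_2 = (-1.1340, 3.9641, 7.0000)
after link 3: o_3 = (-3.2990, 7.7141, 4.5000)
after link 4: o_4 = (-0.1248, 7.8730, 7.6463)
after link 5: o_5 = (-1.5434, 6.0874, 10.4390)

-1.543 6.087 10.439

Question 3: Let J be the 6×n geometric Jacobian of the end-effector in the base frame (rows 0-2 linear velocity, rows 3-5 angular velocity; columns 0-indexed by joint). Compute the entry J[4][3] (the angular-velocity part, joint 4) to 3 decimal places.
0.433

axis z_3 = (-0.2500,0.4330,0.8660); lever o_n−o_3 = (1.7557,-1.6267,5.9390)
cross product → J_v[:, 3] = (3.9804,3.0052,-0.3536)
J_ω[:, 3] = z_3
entry J[4][3] = 0.4330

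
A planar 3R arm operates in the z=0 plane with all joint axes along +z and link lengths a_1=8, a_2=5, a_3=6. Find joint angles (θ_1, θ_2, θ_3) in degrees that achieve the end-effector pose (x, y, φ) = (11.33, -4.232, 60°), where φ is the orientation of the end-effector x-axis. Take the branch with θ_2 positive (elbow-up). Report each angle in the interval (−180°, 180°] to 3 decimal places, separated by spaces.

-60.002 30.004 89.998

wrist centre = target − a_3·(cos φ, sin φ) = (8.3300, -9.4282)
cos θ_2 = (158.2790−8²−5²)/(2·8·5) = 0.8660; θ_2 = 30.0044° (elbow-up)
β = atan2(-9.4282,8.3300) = -48.5386°; ψ = atan2(2.5003,12.3299) = 11.4633°
θ_1 = β − ψ = -60.0019°
θ_3 = φ − θ_1 − θ_2 = 89.9975° (wrapped to (-180°,180°])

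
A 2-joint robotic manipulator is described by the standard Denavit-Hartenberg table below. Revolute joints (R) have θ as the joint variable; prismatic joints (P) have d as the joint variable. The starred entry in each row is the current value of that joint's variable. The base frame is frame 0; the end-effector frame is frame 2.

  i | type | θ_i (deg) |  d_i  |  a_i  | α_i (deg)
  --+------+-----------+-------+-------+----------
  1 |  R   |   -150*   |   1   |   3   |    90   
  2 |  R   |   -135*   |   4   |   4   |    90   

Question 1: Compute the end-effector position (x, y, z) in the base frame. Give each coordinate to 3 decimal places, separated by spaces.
after link 1: o_1 = (-2.5981, -1.5000, 1.0000)
after link 2: o_2 = (-2.1486, 3.3783, -1.8284)

-2.149 3.378 -1.828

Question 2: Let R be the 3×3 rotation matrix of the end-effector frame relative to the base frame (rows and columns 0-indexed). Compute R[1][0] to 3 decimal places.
0.354

End-effector x-axis (col 0 of R) = (0.6124,0.3536,-0.7071)
R[1][0] = 0.3536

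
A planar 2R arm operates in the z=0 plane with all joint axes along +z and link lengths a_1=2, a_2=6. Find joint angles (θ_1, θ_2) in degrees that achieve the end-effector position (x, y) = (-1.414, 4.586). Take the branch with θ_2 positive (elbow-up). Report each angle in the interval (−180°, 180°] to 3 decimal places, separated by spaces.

cos θ_2 = (23.0308−2²−6²)/(2·2·6) = -0.7071; θ_2 = 134.9954° (elbow-up)
β = atan2(4.5860,-1.4140) = 107.1361°; ψ = atan2(4.2430,-2.2423) = 117.8553°
θ_1 = β − ψ = -10.7192°

-10.719 134.995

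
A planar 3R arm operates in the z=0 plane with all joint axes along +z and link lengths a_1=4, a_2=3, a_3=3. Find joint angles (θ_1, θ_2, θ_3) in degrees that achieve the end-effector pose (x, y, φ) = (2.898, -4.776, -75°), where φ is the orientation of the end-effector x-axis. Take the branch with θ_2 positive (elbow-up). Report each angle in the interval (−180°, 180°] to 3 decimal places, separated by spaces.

wrist centre = target − a_3·(cos φ, sin φ) = (2.1215, -1.8782)
cos θ_2 = (8.0287−4²−3²)/(2·4·3) = -0.7071; θ_2 = 135.0026° (elbow-up)
β = atan2(-1.8782,2.1215) = -41.5188°; ψ = atan2(2.1212,1.8786) = 48.4715°
θ_1 = β − ψ = -89.9903°
θ_3 = φ − θ_1 − θ_2 = -120.0123° (wrapped to (-180°,180°])

-89.990 135.003 -120.012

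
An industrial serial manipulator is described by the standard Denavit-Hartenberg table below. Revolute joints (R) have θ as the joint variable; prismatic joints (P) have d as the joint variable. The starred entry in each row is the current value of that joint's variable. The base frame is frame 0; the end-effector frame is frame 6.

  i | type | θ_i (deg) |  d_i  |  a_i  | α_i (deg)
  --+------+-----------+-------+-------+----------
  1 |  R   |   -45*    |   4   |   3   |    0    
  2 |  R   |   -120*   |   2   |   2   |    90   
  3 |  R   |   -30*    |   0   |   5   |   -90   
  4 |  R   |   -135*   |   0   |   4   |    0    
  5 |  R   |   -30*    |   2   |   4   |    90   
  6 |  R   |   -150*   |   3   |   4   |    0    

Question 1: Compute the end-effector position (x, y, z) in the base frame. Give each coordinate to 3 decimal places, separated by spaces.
-0.563 -2.769 5.561

after link 1: o_1 = (2.1213, -2.1213, 4.0000)
after link 2: o_2 = (0.1895, -2.6390, 6.0000)
after link 3: o_3 = (-3.9931, -3.7597, 3.5000)
after link 4: o_4 = (-2.3591, -0.3937, 4.9142)
after link 5: o_5 = (-0.3610, 1.2136, 8.5781)
after link 6: o_6 = (-0.5625, -2.7687, 5.5613)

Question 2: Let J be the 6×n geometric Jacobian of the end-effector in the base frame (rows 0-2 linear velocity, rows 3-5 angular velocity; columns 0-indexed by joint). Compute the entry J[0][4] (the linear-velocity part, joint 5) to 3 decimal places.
axis z_4 = (-0.4830,-0.1294,0.8660); lever o_n−o_4 = (1.7966,-2.3750,0.6470)
cross product → J_v[:, 4] = (1.9731,1.8684,1.3795)
J_ω[:, 4] = z_4
entry J[0][4] = 1.9731

1.973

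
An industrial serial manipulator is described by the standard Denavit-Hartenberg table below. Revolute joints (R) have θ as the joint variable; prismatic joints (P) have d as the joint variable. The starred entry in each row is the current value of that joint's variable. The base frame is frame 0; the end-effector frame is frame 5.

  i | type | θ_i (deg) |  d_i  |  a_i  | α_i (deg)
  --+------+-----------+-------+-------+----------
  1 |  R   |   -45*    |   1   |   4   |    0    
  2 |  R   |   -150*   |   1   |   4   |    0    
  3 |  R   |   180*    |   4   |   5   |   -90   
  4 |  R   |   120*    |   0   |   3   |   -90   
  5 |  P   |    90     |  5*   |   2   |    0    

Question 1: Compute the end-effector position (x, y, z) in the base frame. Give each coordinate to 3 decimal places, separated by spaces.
-2.355 -3.510 5.902

after link 1: o_1 = (2.8284, -2.8284, 1.0000)
after link 2: o_2 = (-1.0353, -1.7932, 2.0000)
after link 3: o_3 = (3.7944, -3.0872, 6.0000)
after link 4: o_4 = (2.3455, -2.6990, 3.4019)
after link 5: o_5 = (-2.3548, -3.5101, 5.9019)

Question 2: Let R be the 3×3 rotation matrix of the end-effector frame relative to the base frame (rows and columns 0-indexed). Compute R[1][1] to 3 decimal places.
End-effector y-axis (col 1 of R) = (0.4830,-0.1294,0.8660)
R[1][1] = -0.1294

-0.129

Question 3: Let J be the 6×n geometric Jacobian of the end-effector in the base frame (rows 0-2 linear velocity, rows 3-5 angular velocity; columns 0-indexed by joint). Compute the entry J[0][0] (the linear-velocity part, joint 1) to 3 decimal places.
3.510

axis z_0 = ẑ; lever o_n−o_0 = (-2.3548,-3.5101,5.9019)
cross product → J_v[:, 0] = (3.5101,-2.3548,0.0000)
J_ω[:, 0] = z_0
entry J[0][0] = 3.5101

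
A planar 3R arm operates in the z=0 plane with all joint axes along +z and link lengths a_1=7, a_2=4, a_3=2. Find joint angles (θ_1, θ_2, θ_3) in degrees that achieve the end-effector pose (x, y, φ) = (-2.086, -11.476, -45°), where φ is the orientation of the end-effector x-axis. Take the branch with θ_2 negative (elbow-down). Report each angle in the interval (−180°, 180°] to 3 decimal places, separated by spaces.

wrist centre = target − a_3·(cos φ, sin φ) = (-3.5002, -10.0618)
cos θ_2 = (113.4910−7²−4²)/(2·7·4) = 0.8659; θ_2 = -30.0131° (elbow-down)
β = atan2(-10.0618,-3.5002) = -109.1814°; ψ = atan2(-2.0008,10.4636) = -10.8251°
θ_1 = β − ψ = -98.3563°
θ_3 = φ − θ_1 − θ_2 = 83.3694° (wrapped to (-180°,180°])

-98.356 -30.013 83.369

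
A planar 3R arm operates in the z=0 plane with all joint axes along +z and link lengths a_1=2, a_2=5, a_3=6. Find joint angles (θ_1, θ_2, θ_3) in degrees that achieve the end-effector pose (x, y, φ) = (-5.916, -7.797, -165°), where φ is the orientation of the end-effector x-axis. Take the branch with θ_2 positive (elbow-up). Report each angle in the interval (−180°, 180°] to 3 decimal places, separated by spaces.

wrist centre = target − a_3·(cos φ, sin φ) = (-0.1204, -6.2441)
cos θ_2 = (39.0031−2²−5²)/(2·2·5) = 0.5002; θ_2 = 59.9897° (elbow-up)
β = atan2(-6.2441,-0.1204) = -91.1051°; ψ = atan2(4.3297,4.5008) = 43.8900°
θ_1 = β − ψ = -134.9950°
θ_3 = φ − θ_1 − θ_2 = -89.9947° (wrapped to (-180°,180°])

-134.995 59.990 -89.995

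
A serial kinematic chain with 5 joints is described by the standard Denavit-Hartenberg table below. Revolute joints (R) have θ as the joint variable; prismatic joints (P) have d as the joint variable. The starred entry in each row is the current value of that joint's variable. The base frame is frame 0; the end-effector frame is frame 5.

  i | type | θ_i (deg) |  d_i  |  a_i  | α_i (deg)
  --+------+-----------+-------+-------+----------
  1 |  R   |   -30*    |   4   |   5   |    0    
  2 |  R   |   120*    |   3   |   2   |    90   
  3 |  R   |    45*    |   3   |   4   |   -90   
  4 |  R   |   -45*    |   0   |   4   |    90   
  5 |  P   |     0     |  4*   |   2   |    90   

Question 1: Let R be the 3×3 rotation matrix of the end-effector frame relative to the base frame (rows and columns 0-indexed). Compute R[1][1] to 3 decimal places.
End-effector y-axis (col 1 of R) = (0.7071,-0.5000,-0.5000)
R[1][1] = -0.5000

-0.500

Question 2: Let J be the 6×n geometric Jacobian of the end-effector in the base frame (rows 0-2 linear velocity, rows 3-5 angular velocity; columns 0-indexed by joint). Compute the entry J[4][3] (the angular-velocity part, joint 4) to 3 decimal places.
axis z_3 = (-0.0000,-0.7071,0.7071); lever o_n−o_3 = (7.0711,1.0000,1.0000)
cross product → J_v[:, 3] = (-1.4142,5.0000,5.0000)
J_ω[:, 3] = z_3
entry J[4][3] = -0.7071

-0.707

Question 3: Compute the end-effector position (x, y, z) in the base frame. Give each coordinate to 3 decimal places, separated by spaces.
after link 1: o_1 = (4.3301, -2.5000, 4.0000)
after link 2: o_2 = (4.3301, -0.5000, 7.0000)
after link 3: o_3 = (7.3301, 2.3284, 9.8284)
after link 4: o_4 = (10.1586, 4.3284, 11.8284)
after link 5: o_5 = (14.4012, 3.3284, 10.8284)

14.401 3.328 10.828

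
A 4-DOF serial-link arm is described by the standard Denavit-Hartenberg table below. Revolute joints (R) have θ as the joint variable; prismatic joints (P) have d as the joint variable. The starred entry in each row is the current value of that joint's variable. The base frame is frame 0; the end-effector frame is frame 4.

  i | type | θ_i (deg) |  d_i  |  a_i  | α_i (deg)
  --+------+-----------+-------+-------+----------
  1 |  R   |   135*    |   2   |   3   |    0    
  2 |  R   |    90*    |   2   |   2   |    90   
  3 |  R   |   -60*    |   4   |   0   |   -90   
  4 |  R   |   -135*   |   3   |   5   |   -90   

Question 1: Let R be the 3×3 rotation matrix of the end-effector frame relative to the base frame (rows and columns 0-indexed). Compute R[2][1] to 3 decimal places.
End-effector y-axis (col 1 of R) = (0.6124,0.6124,-0.5000)
R[2][1] = -0.5000

-0.500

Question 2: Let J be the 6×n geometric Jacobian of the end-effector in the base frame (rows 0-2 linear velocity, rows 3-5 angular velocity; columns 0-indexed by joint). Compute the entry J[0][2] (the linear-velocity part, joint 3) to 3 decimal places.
axis z_2 = (-0.7071,0.7071,0.0000); lever o_n−o_2 = (-5.9155,4.7413,4.5619)
cross product → J_v[:, 2] = (3.2257,3.2257,0.8303)
J_ω[:, 2] = z_2
entry J[0][2] = 3.2257

3.226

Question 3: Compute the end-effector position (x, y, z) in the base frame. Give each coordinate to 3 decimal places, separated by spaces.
-9.451 5.448 8.562

after link 1: o_1 = (-2.1213, 2.1213, 2.0000)
after link 2: o_2 = (-3.5355, 0.7071, 4.0000)
after link 3: o_3 = (-6.3640, 3.5355, 4.0000)
after link 4: o_4 = (-9.4511, 5.4484, 8.5619)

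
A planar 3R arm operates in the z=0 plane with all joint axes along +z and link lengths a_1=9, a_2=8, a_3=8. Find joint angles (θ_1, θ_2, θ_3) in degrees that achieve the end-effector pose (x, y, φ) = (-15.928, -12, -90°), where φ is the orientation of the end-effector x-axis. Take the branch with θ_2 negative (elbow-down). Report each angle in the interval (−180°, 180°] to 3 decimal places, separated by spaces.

wrist centre = target − a_3·(cos φ, sin φ) = (-15.9280, -4.0000)
cos θ_2 = (269.7012−9²−8²)/(2·9·8) = 0.8660; θ_2 = -30.0052° (elbow-down)
β = atan2(-4.0000,-15.9280) = -165.9028°; ψ = atan2(-4.0006,15.9278) = -14.0994°
θ_1 = β − ψ = -151.8034°
θ_3 = φ − θ_1 − θ_2 = 91.8086° (wrapped to (-180°,180°])

-151.803 -30.005 91.809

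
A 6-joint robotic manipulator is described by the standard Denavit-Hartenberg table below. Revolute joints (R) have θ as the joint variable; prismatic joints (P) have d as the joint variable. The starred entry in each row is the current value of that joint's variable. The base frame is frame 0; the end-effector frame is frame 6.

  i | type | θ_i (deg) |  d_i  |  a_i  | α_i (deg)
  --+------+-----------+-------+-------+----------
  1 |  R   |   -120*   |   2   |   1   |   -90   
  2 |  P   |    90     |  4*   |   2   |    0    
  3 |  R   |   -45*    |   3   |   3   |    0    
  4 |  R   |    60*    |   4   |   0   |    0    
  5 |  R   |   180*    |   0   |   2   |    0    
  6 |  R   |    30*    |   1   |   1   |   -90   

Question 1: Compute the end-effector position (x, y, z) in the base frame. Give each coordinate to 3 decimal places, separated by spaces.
8.219 -9.764 0.518

after link 1: o_1 = (-0.5000, -0.8660, 2.0000)
after link 2: o_2 = (2.9641, -2.8660, 0.0000)
after link 3: o_3 = (4.5015, -6.2031, -2.1213)
after link 4: o_4 = (7.9656, -8.2031, -2.1213)
after link 5: o_5 = (7.7068, -8.6514, -0.1895)
after link 6: o_6 = (8.2193, -9.7638, 0.5176)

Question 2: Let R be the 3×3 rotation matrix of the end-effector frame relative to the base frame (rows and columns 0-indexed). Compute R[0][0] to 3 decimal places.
-0.354

End-effector x-axis (col 0 of R) = (-0.3536,-0.6124,0.7071)
R[0][0] = -0.3536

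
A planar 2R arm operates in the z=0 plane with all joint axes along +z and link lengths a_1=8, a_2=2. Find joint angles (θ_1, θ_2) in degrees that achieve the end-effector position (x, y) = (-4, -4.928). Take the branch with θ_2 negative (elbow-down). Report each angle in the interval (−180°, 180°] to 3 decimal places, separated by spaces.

cos θ_2 = (40.2852−8²−2²)/(2·8·2) = -0.8661; θ_2 = -150.0072° (elbow-down)
β = atan2(-4.9280,-4.0000) = -129.0658°; ψ = atan2(-0.9998,6.2678) = -9.0629°
θ_1 = β − ψ = -120.0029°

-120.003 -150.007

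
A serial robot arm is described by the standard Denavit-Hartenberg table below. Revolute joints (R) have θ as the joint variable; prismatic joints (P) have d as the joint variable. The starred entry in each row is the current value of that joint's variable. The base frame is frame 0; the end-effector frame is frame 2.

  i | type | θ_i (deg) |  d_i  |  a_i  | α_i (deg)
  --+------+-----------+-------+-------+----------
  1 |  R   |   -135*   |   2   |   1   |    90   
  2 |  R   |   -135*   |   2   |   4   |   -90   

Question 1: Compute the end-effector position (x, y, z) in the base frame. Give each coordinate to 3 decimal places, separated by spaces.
-0.121 2.707 -0.828

after link 1: o_1 = (-0.7071, -0.7071, 2.0000)
after link 2: o_2 = (-0.1213, 2.7071, -0.8284)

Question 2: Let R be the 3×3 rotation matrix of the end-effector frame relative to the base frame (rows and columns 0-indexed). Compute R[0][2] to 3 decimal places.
End-effector z-axis (col 2 of R) = (-0.5000,-0.5000,-0.7071)
R[0][2] = -0.5000

-0.500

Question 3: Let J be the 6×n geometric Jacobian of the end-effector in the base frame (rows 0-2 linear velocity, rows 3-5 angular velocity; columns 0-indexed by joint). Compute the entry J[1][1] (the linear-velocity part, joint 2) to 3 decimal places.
axis z_1 = (-0.7071,0.7071,0.0000); lever o_n−o_1 = (0.5858,3.4142,-2.8284)
cross product → J_v[:, 1] = (-2.0000,-2.0000,-2.8284)
J_ω[:, 1] = z_1
entry J[1][1] = -2.0000

-2.000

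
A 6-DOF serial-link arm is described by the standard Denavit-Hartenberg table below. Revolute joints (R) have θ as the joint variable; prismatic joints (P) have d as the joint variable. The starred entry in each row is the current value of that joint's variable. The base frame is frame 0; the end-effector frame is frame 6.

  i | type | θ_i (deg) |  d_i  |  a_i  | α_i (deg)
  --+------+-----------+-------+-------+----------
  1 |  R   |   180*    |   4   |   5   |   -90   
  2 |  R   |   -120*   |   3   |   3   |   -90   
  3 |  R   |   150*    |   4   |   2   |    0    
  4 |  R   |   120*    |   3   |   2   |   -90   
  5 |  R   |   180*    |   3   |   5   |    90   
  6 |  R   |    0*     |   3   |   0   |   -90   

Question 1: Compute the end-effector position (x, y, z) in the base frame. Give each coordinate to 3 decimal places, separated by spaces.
after link 1: o_1 = (-5.0000, 0.0000, 4.0000)
after link 2: o_2 = (-3.5000, -3.0000, 6.5981)
after link 3: o_3 = (-7.8301, -2.0000, 7.0981)
after link 4: o_4 = (-10.4282, -4.0000, 8.5981)
after link 5: o_5 = (-8.9282, 1.0000, 11.1962)
after link 6: o_6 = (-6.3301, 1.0000, 9.6962)

-6.330 1.000 9.696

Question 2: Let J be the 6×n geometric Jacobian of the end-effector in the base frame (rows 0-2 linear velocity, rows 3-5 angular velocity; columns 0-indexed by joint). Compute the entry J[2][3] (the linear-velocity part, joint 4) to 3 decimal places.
-2.598

axis z_3 = (-0.8660,0.0000,0.5000); lever o_n−o_3 = (1.5000,3.0000,2.5981)
cross product → J_v[:, 3] = (-1.5000,3.0000,-2.5981)
J_ω[:, 3] = z_3
entry J[2][3] = -2.5981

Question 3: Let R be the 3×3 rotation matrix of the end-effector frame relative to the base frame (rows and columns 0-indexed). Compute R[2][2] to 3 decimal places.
End-effector z-axis (col 2 of R) = (0.5000,-0.0000,0.8660)
R[2][2] = 0.8660

0.866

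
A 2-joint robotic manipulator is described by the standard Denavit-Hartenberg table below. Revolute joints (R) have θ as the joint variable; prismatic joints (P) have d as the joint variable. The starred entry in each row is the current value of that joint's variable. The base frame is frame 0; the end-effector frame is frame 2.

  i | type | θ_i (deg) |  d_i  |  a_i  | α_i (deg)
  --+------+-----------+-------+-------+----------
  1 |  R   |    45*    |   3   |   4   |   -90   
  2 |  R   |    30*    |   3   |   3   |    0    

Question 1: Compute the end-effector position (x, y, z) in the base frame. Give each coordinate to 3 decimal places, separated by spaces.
after link 1: o_1 = (2.8284, 2.8284, 3.0000)
after link 2: o_2 = (2.5442, 6.7869, 1.5000)

2.544 6.787 1.500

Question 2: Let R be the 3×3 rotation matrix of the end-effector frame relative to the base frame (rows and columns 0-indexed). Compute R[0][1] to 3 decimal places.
End-effector y-axis (col 1 of R) = (-0.3536,-0.3536,-0.8660)
R[0][1] = -0.3536

-0.354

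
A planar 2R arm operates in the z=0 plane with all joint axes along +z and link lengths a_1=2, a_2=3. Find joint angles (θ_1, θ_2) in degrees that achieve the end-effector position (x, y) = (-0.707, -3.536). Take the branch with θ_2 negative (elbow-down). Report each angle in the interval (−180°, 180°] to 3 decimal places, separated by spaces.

cos θ_2 = (13.0031−2²−3²)/(2·2·3) = 0.0003; θ_2 = -89.9850° (elbow-down)
β = atan2(-3.5360,-0.7070) = -101.3068°; ψ = atan2(-3.0000,2.0008) = -56.2995°
θ_1 = β − ψ = -45.0073°

-45.007 -89.985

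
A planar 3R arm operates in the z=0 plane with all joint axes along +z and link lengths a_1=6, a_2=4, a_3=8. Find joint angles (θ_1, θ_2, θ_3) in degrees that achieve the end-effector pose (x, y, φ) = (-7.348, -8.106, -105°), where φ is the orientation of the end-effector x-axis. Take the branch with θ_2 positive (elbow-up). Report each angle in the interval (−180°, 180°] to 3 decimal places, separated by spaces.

143.209 120.007 -8.216

wrist centre = target − a_3·(cos φ, sin φ) = (-5.2774, -0.3786)
cos θ_2 = (27.9948−6²−4²)/(2·6·4) = -0.5001; θ_2 = 120.0072° (elbow-up)
β = atan2(-0.3786,-5.2774) = -175.8967°; ψ = atan2(3.4639,3.9996) = 40.8944°
θ_1 = β − ψ = -216.7912°
θ_3 = φ − θ_1 − θ_2 = -8.2160° (wrapped to (-180°,180°])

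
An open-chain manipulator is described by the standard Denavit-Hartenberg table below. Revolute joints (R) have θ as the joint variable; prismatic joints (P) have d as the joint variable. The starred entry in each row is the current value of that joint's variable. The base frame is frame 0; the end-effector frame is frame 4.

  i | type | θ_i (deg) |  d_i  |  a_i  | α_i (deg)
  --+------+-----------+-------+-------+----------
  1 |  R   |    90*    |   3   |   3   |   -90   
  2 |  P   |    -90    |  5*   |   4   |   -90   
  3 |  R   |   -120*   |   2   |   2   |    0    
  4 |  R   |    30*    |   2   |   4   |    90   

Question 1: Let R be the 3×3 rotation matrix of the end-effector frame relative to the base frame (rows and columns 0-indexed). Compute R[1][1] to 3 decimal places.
1.000

End-effector y-axis (col 1 of R) = (0.0000,1.0000,-0.0000)
R[1][1] = 1.0000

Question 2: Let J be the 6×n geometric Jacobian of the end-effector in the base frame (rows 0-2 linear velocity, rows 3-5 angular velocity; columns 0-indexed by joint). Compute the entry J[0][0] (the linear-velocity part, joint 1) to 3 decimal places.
axis z_0 = ẑ; lever o_n−o_0 = (-10.7321,7.0000,6.0000)
cross product → J_v[:, 0] = (-7.0000,-10.7321,0.0000)
J_ω[:, 0] = z_0
entry J[0][0] = -7.0000

-7.000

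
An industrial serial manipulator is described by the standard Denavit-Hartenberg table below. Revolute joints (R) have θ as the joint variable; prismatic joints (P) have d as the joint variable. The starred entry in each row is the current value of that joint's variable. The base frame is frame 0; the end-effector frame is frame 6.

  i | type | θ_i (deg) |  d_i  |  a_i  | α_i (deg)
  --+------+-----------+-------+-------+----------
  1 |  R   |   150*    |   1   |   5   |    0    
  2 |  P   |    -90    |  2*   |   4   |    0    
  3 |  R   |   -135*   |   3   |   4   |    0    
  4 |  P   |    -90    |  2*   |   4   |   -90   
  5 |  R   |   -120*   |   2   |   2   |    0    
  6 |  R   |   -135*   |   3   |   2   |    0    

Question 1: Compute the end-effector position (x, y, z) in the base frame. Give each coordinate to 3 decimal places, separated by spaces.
-2.399 -3.372 7.800

after link 1: o_1 = (-4.3301, 2.5000, 1.0000)
after link 2: o_2 = (-2.3301, 5.9641, 3.0000)
after link 3: o_3 = (-1.2949, 2.1004, 6.0000)
after link 4: o_4 = (-5.1586, 1.0651, 8.0000)
after link 5: o_5 = (-3.6750, -0.6079, 9.7321)
after link 6: o_6 = (-2.3985, -3.3717, 7.8002)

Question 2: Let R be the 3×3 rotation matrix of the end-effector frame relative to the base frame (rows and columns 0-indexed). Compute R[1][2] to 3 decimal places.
-0.966

End-effector z-axis (col 2 of R) = (0.2588,-0.9659,0.0000)
R[1][2] = -0.9659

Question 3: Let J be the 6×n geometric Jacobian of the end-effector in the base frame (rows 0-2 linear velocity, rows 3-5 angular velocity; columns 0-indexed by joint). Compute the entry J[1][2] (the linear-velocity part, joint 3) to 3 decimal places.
axis z_2 = (0.0000,0.0000,1.0000); lever o_n−o_2 = (-0.0684,-9.3358,4.8002)
cross product → J_v[:, 2] = (9.3358,-0.0684,0.0000)
J_ω[:, 2] = z_2
entry J[1][2] = -0.0684

-0.068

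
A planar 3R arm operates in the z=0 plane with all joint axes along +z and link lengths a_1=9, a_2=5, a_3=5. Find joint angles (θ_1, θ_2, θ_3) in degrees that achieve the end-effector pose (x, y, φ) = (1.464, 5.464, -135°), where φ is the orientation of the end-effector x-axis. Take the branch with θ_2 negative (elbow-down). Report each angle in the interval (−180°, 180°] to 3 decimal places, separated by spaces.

wrist centre = target − a_3·(cos φ, sin φ) = (4.9995, 8.9995)
cos θ_2 = (105.9869−9²−5²)/(2·9·5) = -0.0001; θ_2 = -90.0083° (elbow-down)
β = atan2(8.9995,4.9995) = 60.9464°; ψ = atan2(-5.0000,8.9993) = -29.0566°
θ_1 = β − ψ = 90.0030°
θ_3 = φ − θ_1 − θ_2 = -134.9947° (wrapped to (-180°,180°])

90.003 -90.008 -134.995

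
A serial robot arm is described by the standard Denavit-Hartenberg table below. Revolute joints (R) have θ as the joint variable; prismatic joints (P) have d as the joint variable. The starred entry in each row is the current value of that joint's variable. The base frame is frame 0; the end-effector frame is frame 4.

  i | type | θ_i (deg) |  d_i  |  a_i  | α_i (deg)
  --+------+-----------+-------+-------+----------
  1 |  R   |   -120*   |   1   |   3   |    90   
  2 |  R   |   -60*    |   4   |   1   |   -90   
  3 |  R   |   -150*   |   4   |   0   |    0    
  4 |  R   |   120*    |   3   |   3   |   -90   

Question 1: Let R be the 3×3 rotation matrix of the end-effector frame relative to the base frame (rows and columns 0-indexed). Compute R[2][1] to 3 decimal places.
-0.500

End-effector y-axis (col 1 of R) = (0.4330,0.7500,-0.5000)
R[2][1] = -0.5000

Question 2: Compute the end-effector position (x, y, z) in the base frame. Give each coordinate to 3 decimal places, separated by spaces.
-10.194 -6.656 1.384

after link 1: o_1 = (-1.5000, -2.5981, 1.0000)
after link 2: o_2 = (-5.2141, -1.0311, 0.1340)
after link 3: o_3 = (-6.9462, -4.0311, 2.1340)
after link 4: o_4 = (-10.1937, -6.6561, 1.3840)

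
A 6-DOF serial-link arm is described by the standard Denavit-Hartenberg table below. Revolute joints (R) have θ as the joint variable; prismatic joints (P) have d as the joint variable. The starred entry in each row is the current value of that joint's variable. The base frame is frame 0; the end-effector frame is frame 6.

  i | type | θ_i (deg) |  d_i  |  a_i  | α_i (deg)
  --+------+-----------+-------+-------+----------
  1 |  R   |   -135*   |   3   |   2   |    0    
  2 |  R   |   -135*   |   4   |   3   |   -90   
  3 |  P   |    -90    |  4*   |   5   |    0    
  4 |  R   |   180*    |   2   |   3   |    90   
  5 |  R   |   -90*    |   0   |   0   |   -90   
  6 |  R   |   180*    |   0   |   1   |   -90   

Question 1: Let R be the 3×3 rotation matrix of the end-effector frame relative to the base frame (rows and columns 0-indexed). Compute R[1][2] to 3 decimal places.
End-effector z-axis (col 2 of R) = (-0.0000,1.0000,0.0000)
R[1][2] = 1.0000

1.000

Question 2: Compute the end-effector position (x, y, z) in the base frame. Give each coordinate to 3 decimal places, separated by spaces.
after link 1: o_1 = (-1.4142, -1.4142, 3.0000)
after link 2: o_2 = (-1.4142, 1.5858, 7.0000)
after link 3: o_3 = (-5.4142, 1.5858, 12.0000)
after link 4: o_4 = (-7.4142, 1.5858, 9.0000)
after link 5: o_5 = (-7.4142, 1.5858, 9.0000)
after link 6: o_6 = (-8.4142, 1.5858, 9.0000)

-8.414 1.586 9.000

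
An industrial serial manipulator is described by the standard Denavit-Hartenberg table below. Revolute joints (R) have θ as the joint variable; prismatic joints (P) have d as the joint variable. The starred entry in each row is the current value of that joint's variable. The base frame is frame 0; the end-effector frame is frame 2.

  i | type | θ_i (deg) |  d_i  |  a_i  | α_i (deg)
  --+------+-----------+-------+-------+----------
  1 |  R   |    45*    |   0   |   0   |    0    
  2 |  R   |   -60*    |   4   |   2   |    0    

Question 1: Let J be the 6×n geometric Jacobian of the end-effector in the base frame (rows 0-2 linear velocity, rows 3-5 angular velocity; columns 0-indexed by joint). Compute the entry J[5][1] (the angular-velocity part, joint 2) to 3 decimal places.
axis z_1 = (0.0000,0.0000,1.0000); lever o_n−o_1 = (1.9319,-0.5176,4.0000)
cross product → J_v[:, 1] = (0.5176,1.9319,-0.0000)
J_ω[:, 1] = z_1
entry J[5][1] = 1.0000

1.000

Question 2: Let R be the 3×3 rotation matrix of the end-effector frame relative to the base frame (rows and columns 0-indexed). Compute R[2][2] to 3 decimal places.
1.000

End-effector z-axis (col 2 of R) = (0.0000,0.0000,1.0000)
R[2][2] = 1.0000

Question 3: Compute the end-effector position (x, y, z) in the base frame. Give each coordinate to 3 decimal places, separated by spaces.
1.932 -0.518 4.000

after link 1: o_1 = (0.0000, 0.0000, 0.0000)
after link 2: o_2 = (1.9319, -0.5176, 4.0000)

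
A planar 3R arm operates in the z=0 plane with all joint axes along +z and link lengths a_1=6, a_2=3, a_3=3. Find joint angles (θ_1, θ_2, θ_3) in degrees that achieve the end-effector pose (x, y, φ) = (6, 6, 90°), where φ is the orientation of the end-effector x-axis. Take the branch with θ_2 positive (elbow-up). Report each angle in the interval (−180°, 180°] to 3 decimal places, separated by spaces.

0.000 90.000 0.000

wrist centre = target − a_3·(cos φ, sin φ) = (6.0000, 3.0000)
cos θ_2 = (45.0000−6²−3²)/(2·6·3) = 0.0000; θ_2 = 90.0000° (elbow-up)
β = atan2(3.0000,6.0000) = 26.5651°; ψ = atan2(3.0000,6.0000) = 26.5651°
θ_1 = β − ψ = 0.0000°
θ_3 = φ − θ_1 − θ_2 = 0.0000° (wrapped to (-180°,180°])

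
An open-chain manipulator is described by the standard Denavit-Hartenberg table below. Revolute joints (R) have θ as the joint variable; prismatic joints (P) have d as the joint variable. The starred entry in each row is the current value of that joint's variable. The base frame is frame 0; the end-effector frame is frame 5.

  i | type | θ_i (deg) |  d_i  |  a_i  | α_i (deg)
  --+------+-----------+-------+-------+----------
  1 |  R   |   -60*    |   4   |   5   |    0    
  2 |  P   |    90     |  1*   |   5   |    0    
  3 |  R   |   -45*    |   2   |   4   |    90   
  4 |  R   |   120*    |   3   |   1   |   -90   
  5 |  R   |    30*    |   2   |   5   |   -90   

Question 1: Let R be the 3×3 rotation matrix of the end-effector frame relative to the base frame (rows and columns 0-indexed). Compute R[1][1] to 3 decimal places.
End-effector y-axis (col 1 of R) = (0.8365,-0.2241,0.5000)
R[1][1] = -0.2241

-0.224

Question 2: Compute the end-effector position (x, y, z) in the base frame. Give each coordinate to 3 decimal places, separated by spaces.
6.317 -2.210 10.616

after link 1: o_1 = (2.5000, -4.3301, 4.0000)
after link 2: o_2 = (6.8301, -1.8301, 5.0000)
after link 3: o_3 = (10.6938, -2.8654, 7.0000)
after link 4: o_4 = (9.4344, -5.6338, 7.8660)
after link 5: o_5 = (6.3171, -2.2103, 10.6160)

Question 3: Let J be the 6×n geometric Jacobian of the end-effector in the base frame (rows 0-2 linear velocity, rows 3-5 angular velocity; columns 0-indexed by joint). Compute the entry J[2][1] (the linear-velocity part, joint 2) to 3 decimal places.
1.000

prismatic axis z_1 = (0.0000,0.0000,1.0000)
J_v[:, 1] = z_1; J_ω[:, 1] = (0,0,0)
entry J[2][1] = 1.0000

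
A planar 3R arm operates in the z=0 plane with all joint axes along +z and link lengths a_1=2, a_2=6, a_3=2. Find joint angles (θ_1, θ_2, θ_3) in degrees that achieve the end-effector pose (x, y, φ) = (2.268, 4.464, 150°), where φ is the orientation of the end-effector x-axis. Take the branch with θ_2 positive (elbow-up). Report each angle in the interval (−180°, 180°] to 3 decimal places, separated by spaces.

wrist centre = target − a_3·(cos φ, sin φ) = (4.0001, 3.4640)
cos θ_2 = (27.9997−2²−6²)/(2·2·6) = -0.5000; θ_2 = 120.0008° (elbow-up)
β = atan2(3.4640,4.0001) = 40.8922°; ψ = atan2(5.1961,-1.0001) = 100.8943°
θ_1 = β − ψ = -60.0021°
θ_3 = φ − θ_1 − θ_2 = 90.0013° (wrapped to (-180°,180°])

-60.002 120.001 90.001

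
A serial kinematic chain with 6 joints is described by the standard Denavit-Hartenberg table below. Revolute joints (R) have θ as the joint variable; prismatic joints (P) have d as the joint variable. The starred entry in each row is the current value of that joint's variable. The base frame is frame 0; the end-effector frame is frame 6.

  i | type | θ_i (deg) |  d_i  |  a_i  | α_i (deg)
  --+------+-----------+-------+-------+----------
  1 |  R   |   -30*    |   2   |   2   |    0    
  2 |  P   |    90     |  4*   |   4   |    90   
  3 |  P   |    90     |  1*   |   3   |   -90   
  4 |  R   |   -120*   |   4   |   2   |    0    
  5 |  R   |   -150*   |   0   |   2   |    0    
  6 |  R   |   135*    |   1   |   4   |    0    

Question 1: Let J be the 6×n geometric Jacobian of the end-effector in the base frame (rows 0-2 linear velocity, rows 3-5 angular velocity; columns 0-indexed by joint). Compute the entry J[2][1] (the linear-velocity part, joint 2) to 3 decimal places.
1.000

prismatic axis z_1 = (0.0000,0.0000,1.0000)
J_v[:, 1] = z_1; J_ω[:, 1] = (0,0,0)
entry J[2][1] = 1.0000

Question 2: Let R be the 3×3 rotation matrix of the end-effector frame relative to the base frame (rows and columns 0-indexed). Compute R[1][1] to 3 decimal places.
End-effector y-axis (col 1 of R) = (0.6124,-0.3536,0.7071)
R[1][1] = -0.3536

-0.354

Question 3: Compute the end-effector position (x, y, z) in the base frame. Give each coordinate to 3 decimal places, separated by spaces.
4.316 -3.646 5.172

after link 1: o_1 = (1.7321, -1.0000, 2.0000)
after link 2: o_2 = (3.7321, 2.4641, 6.0000)
after link 3: o_3 = (4.5981, 1.9641, 9.0000)
after link 4: o_4 = (4.0981, -2.3660, 8.0000)
after link 5: o_5 = (2.3660, -1.3660, 8.0000)
after link 6: o_6 = (4.3155, -3.6463, 5.1716)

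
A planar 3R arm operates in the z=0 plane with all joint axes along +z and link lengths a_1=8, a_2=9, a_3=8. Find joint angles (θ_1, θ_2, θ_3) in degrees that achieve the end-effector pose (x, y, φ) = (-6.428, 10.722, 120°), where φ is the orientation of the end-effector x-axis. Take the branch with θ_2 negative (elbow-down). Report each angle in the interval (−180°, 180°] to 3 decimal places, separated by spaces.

-149.996 -150.003 59.999

wrist centre = target − a_3·(cos φ, sin φ) = (-2.4280, 3.7938)
cos θ_2 = (20.2881−8²−9²)/(2·8·9) = -0.8661; θ_2 = -150.0034° (elbow-down)
β = atan2(3.7938,-2.4280) = 122.6189°; ψ = atan2(-4.4995,0.2055) = -87.3850°
θ_1 = β − ψ = 210.0039°
θ_3 = φ − θ_1 − θ_2 = 59.9995° (wrapped to (-180°,180°])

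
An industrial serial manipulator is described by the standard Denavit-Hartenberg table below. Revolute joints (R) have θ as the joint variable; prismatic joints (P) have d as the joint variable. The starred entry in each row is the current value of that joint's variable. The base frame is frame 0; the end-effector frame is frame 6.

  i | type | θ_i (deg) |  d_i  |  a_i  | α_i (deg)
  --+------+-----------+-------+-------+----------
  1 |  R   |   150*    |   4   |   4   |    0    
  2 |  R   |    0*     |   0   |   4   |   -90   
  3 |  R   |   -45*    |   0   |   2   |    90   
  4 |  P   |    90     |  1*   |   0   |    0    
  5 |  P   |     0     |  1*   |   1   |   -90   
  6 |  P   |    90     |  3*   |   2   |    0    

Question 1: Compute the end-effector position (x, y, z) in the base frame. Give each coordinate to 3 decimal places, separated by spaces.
-6.816 2.780 3.293

after link 1: o_1 = (-3.4641, 2.0000, 4.0000)
after link 2: o_2 = (-6.9282, 4.0000, 4.0000)
after link 3: o_3 = (-8.1529, 4.7071, 5.4142)
after link 4: o_4 = (-7.5406, 4.3536, 6.1213)
after link 5: o_5 = (-7.4282, 3.1340, 6.8284)
after link 6: o_6 = (-6.8158, 2.7804, 3.2929)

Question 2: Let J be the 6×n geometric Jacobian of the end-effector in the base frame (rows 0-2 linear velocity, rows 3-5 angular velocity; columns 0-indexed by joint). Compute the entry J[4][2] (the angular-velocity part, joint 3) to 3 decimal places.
axis z_2 = (-0.5000,-0.8660,0.0000); lever o_n−o_2 = (0.1124,-1.2196,-0.7071)
cross product → J_v[:, 2] = (0.6124,-0.3536,0.7071)
J_ω[:, 2] = z_2
entry J[4][2] = -0.8660

-0.866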